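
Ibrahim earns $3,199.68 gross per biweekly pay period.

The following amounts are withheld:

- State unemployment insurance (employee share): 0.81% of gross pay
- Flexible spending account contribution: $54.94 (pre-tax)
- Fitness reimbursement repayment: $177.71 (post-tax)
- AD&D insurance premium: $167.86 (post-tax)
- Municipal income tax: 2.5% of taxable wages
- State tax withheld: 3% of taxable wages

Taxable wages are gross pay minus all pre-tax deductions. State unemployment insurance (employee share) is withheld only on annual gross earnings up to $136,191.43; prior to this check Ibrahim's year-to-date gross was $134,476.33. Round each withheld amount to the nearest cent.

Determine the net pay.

Flexible spending account contribution: $54.94
Taxable wages = $3,199.68 − $54.94 = $3,144.74
State tax withheld: $3,144.74 × 0.03 = $94.34
Municipal income tax: $3,144.74 × 0.025 = $78.62
State unemployment insurance (employee share): only $136,191.43 − $134,476.33 = $1,715.10 of this check is subject → $1,715.10 × 0.0081 = $13.89
Fitness reimbursement repayment: $177.71
AD&D insurance premium: $167.86
Total deductions = $54.94 + $94.34 + $78.62 + $13.89 + $177.71 + $167.86 = $587.36
Net pay = $3,199.68 − $587.36 = $2,612.32

$2,612.32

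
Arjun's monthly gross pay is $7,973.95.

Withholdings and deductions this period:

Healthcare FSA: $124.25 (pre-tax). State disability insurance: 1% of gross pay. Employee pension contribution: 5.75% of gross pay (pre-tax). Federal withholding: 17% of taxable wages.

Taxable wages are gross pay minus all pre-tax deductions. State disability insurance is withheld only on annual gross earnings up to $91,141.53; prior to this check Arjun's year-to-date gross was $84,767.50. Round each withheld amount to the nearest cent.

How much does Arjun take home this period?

$6,070.96

Employee pension contribution: $7,973.95 × 0.0575 = $458.50
Healthcare FSA: $124.25
Pre-tax total = $458.50 + $124.25 = $582.75
Taxable wages = $7,973.95 − $582.75 = $7,391.20
Federal withholding: $7,391.20 × 0.17 = $1,256.50
State disability insurance: only $91,141.53 − $84,767.50 = $6,374.03 of this check is subject → $6,374.03 × 0.01 = $63.74
Total deductions = $458.50 + $124.25 + $1,256.50 + $63.74 = $1,902.99
Net pay = $7,973.95 − $1,902.99 = $6,070.96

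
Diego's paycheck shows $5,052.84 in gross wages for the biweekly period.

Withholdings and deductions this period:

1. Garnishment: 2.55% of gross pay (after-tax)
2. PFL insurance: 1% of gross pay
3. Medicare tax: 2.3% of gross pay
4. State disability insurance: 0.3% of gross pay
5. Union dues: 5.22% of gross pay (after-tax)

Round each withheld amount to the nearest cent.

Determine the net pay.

$4,478.32

PFL insurance: $5,052.84 × 0.01 = $50.53
State disability insurance: $5,052.84 × 0.003 = $15.16
Medicare tax: $5,052.84 × 0.023 = $116.22
Garnishment: $5,052.84 × 0.0255 = $128.85
Union dues: $5,052.84 × 0.0522 = $263.76
Total deductions = $50.53 + $15.16 + $116.22 + $128.85 + $263.76 = $574.52
Net pay = $5,052.84 − $574.52 = $4,478.32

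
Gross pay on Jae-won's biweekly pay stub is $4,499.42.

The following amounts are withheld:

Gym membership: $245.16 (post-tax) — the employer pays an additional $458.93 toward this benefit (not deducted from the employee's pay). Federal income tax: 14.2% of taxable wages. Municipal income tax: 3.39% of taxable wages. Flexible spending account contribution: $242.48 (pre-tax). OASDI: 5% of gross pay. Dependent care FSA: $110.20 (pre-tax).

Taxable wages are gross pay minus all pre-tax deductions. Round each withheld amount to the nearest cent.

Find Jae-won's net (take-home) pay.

Dependent care FSA: $110.20
Flexible spending account contribution: $242.48
Pre-tax total = $110.20 + $242.48 = $352.68
Taxable wages = $4,499.42 − $352.68 = $4,146.74
Municipal income tax: $4,146.74 × 0.0339 = $140.57
Federal income tax: $4,146.74 × 0.142 = $588.84
OASDI: $4,499.42 × 0.05 = $224.97
Gym membership: $245.16
(Employer's $458.93 toward gym membership is not withheld from the employee.)
Total deductions = $110.20 + $242.48 + $140.57 + $588.84 + $224.97 + $245.16 = $1,552.22
Net pay = $4,499.42 − $1,552.22 = $2,947.20

$2,947.20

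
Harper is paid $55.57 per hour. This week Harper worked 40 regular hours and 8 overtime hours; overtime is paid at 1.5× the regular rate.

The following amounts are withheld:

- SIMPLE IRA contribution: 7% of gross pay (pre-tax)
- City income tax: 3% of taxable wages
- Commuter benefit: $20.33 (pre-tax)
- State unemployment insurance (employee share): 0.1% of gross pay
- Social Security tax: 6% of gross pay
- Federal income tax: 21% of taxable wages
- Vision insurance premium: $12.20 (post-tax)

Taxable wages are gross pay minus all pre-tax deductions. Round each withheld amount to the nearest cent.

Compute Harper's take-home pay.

$1,838.48

Regular pay: 40 × $55.57 = $2,222.80
Overtime pay: 8 × $55.57 × 1.5 = $666.84
Gross pay = $2,222.80 + $666.84 = $2,889.64
Commuter benefit: $20.33
SIMPLE IRA contribution: $2,889.64 × 0.07 = $202.27
Pre-tax total = $20.33 + $202.27 = $222.60
Taxable wages = $2,889.64 − $222.60 = $2,667.04
City income tax: $2,667.04 × 0.03 = $80.01
Federal income tax: $2,667.04 × 0.21 = $560.08
Social Security tax: $2,889.64 × 0.06 = $173.38
State unemployment insurance (employee share): $2,889.64 × 0.001 = $2.89
Vision insurance premium: $12.20
Total deductions = $20.33 + $202.27 + $80.01 + $560.08 + $173.38 + $2.89 + $12.20 = $1,051.16
Net pay = $2,889.64 − $1,051.16 = $1,838.48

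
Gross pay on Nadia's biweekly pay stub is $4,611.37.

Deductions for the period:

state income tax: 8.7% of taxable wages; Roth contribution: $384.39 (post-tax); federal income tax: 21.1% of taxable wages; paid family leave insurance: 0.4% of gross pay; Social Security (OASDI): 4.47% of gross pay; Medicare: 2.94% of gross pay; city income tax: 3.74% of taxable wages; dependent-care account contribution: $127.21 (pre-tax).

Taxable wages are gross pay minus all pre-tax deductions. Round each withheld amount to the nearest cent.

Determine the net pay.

$2,235.63

Dependent-care account contribution: $127.21
Taxable wages = $4,611.37 − $127.21 = $4,484.16
Federal income tax: $4,484.16 × 0.211 = $946.16
State income tax: $4,484.16 × 0.087 = $390.12
City income tax: $4,484.16 × 0.0374 = $167.71
Paid family leave insurance: $4,611.37 × 0.004 = $18.45
Social Security (OASDI): $4,611.37 × 0.0447 = $206.13
Medicare: $4,611.37 × 0.0294 = $135.57
Roth contribution: $384.39
Total deductions = $127.21 + $946.16 + $390.12 + $167.71 + $18.45 + $206.13 + $135.57 + $384.39 = $2,375.74
Net pay = $4,611.37 − $2,375.74 = $2,235.63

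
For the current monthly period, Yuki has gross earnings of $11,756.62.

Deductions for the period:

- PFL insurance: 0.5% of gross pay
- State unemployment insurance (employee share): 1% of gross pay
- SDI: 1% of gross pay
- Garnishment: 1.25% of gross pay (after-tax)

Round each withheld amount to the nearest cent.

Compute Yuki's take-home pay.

$11,315.74

SDI: $11,756.62 × 0.01 = $117.57
State unemployment insurance (employee share): $11,756.62 × 0.01 = $117.57
PFL insurance: $11,756.62 × 0.005 = $58.78
Garnishment: $11,756.62 × 0.0125 = $146.96
Total deductions = $117.57 + $117.57 + $58.78 + $146.96 = $440.88
Net pay = $11,756.62 − $440.88 = $11,315.74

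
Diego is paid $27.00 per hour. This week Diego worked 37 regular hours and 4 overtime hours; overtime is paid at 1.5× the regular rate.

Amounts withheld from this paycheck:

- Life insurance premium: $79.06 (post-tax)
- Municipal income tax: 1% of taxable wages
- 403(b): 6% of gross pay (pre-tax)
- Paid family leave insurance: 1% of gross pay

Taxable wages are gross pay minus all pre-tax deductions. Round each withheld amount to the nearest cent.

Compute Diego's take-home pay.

Regular pay: 37 × $27.00 = $999.00
Overtime pay: 4 × $27.00 × 1.5 = $162.00
Gross pay = $999.00 + $162.00 = $1,161.00
403(b): $1,161.00 × 0.06 = $69.66
Taxable wages = $1,161.00 − $69.66 = $1,091.34
Municipal income tax: $1,091.34 × 0.01 = $10.91
Paid family leave insurance: $1,161.00 × 0.01 = $11.61
Life insurance premium: $79.06
Total deductions = $69.66 + $10.91 + $11.61 + $79.06 = $171.24
Net pay = $1,161.00 − $171.24 = $989.76

$989.76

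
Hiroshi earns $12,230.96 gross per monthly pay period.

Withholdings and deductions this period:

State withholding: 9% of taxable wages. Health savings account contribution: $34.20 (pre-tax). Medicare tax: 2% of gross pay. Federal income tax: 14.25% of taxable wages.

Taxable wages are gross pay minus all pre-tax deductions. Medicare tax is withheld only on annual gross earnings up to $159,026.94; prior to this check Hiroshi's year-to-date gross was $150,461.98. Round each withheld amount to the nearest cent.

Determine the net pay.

$9,189.71

Health savings account contribution: $34.20
Taxable wages = $12,230.96 − $34.20 = $12,196.76
Federal income tax: $12,196.76 × 0.1425 = $1,738.04
State withholding: $12,196.76 × 0.09 = $1,097.71
Medicare tax: only $159,026.94 − $150,461.98 = $8,564.96 of this check is subject → $8,564.96 × 0.02 = $171.30
Total deductions = $34.20 + $1,738.04 + $1,097.71 + $171.30 = $3,041.25
Net pay = $12,230.96 − $3,041.25 = $9,189.71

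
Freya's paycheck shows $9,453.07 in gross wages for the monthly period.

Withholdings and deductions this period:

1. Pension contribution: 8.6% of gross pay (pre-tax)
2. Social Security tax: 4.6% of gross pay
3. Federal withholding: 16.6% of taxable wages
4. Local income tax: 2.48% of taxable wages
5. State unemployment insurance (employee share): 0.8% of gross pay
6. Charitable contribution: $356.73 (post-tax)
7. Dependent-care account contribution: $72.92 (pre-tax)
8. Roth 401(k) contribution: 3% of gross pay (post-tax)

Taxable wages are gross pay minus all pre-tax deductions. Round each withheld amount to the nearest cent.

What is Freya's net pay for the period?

Dependent-care account contribution: $72.92
Pension contribution: $9,453.07 × 0.086 = $812.96
Pre-tax total = $72.92 + $812.96 = $885.88
Taxable wages = $9,453.07 − $885.88 = $8,567.19
Federal withholding: $8,567.19 × 0.166 = $1,422.15
Local income tax: $8,567.19 × 0.0248 = $212.47
Social Security tax: $9,453.07 × 0.046 = $434.84
State unemployment insurance (employee share): $9,453.07 × 0.008 = $75.62
Charitable contribution: $356.73
Roth 401(k) contribution: $9,453.07 × 0.03 = $283.59
Total deductions = $72.92 + $812.96 + $1,422.15 + $212.47 + $434.84 + $75.62 + $356.73 + $283.59 = $3,671.28
Net pay = $9,453.07 − $3,671.28 = $5,781.79

$5,781.79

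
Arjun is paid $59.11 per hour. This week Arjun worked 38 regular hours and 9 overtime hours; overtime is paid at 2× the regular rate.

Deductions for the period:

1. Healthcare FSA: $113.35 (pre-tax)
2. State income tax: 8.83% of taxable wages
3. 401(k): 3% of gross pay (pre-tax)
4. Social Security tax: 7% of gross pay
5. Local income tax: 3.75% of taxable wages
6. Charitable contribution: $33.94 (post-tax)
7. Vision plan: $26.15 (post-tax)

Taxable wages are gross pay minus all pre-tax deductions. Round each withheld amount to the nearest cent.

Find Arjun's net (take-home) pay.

Regular pay: 38 × $59.11 = $2246.18
Overtime pay: 9 × $59.11 × 2 = $1063.98
Gross pay = $2246.18 + $1063.98 = $3310.16
401(k): $3310.16 × 0.03 = $99.30
Healthcare FSA: $113.35
Pre-tax total = $99.30 + $113.35 = $212.65
Taxable wages = $3310.16 − $212.65 = $3097.51
State income tax: $3097.51 × 0.0883 = $273.51
Local income tax: $3097.51 × 0.0375 = $116.16
Social Security tax: $3310.16 × 0.07 = $231.71
Charitable contribution: $33.94
Vision plan: $26.15
Total deductions = $99.30 + $113.35 + $273.51 + $116.16 + $231.71 + $33.94 + $26.15 = $894.12
Net pay = $3310.16 − $894.12 = $2416.04

$2416.04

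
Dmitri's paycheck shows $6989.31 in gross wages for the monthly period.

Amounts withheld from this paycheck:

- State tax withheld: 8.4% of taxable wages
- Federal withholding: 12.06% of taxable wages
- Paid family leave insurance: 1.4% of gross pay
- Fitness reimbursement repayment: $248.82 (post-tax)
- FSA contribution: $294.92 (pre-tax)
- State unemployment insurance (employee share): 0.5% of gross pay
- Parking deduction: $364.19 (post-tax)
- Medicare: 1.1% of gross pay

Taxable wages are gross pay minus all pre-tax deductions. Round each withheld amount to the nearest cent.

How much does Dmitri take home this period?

$4502.03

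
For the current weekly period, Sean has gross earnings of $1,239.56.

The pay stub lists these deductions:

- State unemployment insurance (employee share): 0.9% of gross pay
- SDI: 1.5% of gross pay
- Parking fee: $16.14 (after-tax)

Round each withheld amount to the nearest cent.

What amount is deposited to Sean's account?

SDI: $1,239.56 × 0.015 = $18.59
State unemployment insurance (employee share): $1,239.56 × 0.009 = $11.16
Parking fee: $16.14
Total deductions = $18.59 + $11.16 + $16.14 = $45.89
Net pay = $1,239.56 − $45.89 = $1,193.67

$1,193.67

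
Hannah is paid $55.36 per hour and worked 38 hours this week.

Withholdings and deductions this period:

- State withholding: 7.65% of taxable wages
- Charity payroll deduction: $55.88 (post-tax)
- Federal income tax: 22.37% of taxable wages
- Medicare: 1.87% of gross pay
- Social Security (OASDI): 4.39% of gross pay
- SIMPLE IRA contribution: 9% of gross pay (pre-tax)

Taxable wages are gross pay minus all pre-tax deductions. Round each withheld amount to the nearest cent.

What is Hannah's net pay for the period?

$1,152.09

Gross pay: 38 × $55.36 = $2,103.68
SIMPLE IRA contribution: $2,103.68 × 0.09 = $189.33
Taxable wages = $2,103.68 − $189.33 = $1,914.35
State withholding: $1,914.35 × 0.0765 = $146.45
Federal income tax: $1,914.35 × 0.2237 = $428.24
Social Security (OASDI): $2,103.68 × 0.0439 = $92.35
Medicare: $2,103.68 × 0.0187 = $39.34
Charity payroll deduction: $55.88
Total deductions = $189.33 + $146.45 + $428.24 + $92.35 + $39.34 + $55.88 = $951.59
Net pay = $2,103.68 − $951.59 = $1,152.09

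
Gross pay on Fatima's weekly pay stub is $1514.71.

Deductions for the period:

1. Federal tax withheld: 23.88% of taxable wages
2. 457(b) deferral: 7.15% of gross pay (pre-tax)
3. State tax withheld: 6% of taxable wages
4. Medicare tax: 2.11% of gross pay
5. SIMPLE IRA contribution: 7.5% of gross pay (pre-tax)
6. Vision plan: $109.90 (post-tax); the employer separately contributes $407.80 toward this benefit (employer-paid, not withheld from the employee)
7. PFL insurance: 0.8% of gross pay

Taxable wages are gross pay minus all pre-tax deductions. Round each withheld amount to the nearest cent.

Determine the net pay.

$752.54

457(b) deferral: $1514.71 × 0.0715 = $108.30
SIMPLE IRA contribution: $1514.71 × 0.075 = $113.60
Pre-tax total = $108.30 + $113.60 = $221.90
Taxable wages = $1514.71 − $221.90 = $1292.81
State tax withheld: $1292.81 × 0.06 = $77.57
Federal tax withheld: $1292.81 × 0.2388 = $308.72
PFL insurance: $1514.71 × 0.008 = $12.12
Medicare tax: $1514.71 × 0.0211 = $31.96
Vision plan: $109.90
(Employer's $407.80 toward vision plan is not withheld from the employee.)
Total deductions = $108.30 + $113.60 + $77.57 + $308.72 + $12.12 + $31.96 + $109.90 = $762.17
Net pay = $1514.71 − $762.17 = $752.54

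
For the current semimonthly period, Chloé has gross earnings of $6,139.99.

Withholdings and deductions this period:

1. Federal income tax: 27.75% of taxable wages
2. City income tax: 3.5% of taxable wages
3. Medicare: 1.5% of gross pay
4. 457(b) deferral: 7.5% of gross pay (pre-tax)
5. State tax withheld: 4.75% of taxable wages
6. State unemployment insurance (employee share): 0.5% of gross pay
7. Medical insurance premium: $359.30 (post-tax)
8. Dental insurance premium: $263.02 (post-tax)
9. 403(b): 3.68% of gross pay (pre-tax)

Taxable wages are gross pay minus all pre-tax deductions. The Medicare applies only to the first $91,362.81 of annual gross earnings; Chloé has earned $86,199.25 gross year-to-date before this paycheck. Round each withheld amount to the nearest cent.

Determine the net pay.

$2,759.80

457(b) deferral: $6,139.99 × 0.075 = $460.50
403(b): $6,139.99 × 0.0368 = $225.95
Pre-tax total = $460.50 + $225.95 = $686.45
Taxable wages = $6,139.99 − $686.45 = $5,453.54
Federal income tax: $5,453.54 × 0.2775 = $1,513.36
City income tax: $5,453.54 × 0.035 = $190.87
State tax withheld: $5,453.54 × 0.0475 = $259.04
State unemployment insurance (employee share): $6,139.99 × 0.005 = $30.70
Medicare: only $91,362.81 − $86,199.25 = $5,163.56 of this check is subject → $5,163.56 × 0.015 = $77.45
Dental insurance premium: $263.02
Medical insurance premium: $359.30
Total deductions = $460.50 + $225.95 + $1,513.36 + $190.87 + $259.04 + $30.70 + $77.45 + $263.02 + $359.30 = $3,380.19
Net pay = $6,139.99 − $3,380.19 = $2,759.80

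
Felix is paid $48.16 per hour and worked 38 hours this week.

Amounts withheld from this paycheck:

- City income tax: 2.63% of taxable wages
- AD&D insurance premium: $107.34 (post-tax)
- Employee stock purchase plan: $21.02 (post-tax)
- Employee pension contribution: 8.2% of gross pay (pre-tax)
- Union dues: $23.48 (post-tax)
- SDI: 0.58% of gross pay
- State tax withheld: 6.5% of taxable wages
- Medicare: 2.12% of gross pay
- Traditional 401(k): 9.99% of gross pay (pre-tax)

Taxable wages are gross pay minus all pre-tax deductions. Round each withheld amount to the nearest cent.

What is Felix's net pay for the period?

Gross pay: 38 × $48.16 = $1,830.08
Traditional 401(k): $1,830.08 × 0.0999 = $182.82
Employee pension contribution: $1,830.08 × 0.082 = $150.07
Pre-tax total = $182.82 + $150.07 = $332.89
Taxable wages = $1,830.08 − $332.89 = $1,497.19
State tax withheld: $1,497.19 × 0.065 = $97.32
City income tax: $1,497.19 × 0.0263 = $39.38
SDI: $1,830.08 × 0.0058 = $10.61
Medicare: $1,830.08 × 0.0212 = $38.80
AD&D insurance premium: $107.34
Employee stock purchase plan: $21.02
Union dues: $23.48
Total deductions = $182.82 + $150.07 + $97.32 + $39.38 + $10.61 + $38.80 + $107.34 + $21.02 + $23.48 = $670.84
Net pay = $1,830.08 − $670.84 = $1,159.24

$1,159.24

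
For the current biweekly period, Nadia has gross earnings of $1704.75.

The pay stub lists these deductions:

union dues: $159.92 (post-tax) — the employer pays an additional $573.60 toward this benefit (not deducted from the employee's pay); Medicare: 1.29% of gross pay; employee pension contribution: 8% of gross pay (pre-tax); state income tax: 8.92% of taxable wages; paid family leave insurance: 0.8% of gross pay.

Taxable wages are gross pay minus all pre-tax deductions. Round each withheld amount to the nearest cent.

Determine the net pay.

Employee pension contribution: $1704.75 × 0.08 = $136.38
Taxable wages = $1704.75 − $136.38 = $1568.37
State income tax: $1568.37 × 0.0892 = $139.90
Medicare: $1704.75 × 0.0129 = $21.99
Paid family leave insurance: $1704.75 × 0.008 = $13.64
Union dues: $159.92
(Employer's $573.60 toward union dues is not withheld from the employee.)
Total deductions = $136.38 + $139.90 + $21.99 + $13.64 + $159.92 = $471.83
Net pay = $1704.75 − $471.83 = $1232.92

$1232.92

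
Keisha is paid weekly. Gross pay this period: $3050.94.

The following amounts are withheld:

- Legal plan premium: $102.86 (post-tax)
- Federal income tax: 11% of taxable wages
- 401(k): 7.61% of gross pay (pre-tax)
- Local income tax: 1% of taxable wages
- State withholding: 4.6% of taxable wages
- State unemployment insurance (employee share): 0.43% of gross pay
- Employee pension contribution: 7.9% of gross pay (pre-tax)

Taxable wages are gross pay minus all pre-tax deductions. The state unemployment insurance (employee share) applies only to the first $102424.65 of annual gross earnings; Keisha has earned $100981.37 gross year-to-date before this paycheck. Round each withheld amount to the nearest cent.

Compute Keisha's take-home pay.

$2040.76

401(k): $3050.94 × 0.0761 = $232.18
Employee pension contribution: $3050.94 × 0.079 = $241.02
Pre-tax total = $232.18 + $241.02 = $473.20
Taxable wages = $3050.94 − $473.20 = $2577.74
State withholding: $2577.74 × 0.046 = $118.58
Local income tax: $2577.74 × 0.01 = $25.78
Federal income tax: $2577.74 × 0.11 = $283.55
State unemployment insurance (employee share): only $102424.65 − $100981.37 = $1443.28 of this check is subject → $1443.28 × 0.0043 = $6.21
Legal plan premium: $102.86
Total deductions = $232.18 + $241.02 + $118.58 + $25.78 + $283.55 + $6.21 + $102.86 = $1010.18
Net pay = $3050.94 − $1010.18 = $2040.76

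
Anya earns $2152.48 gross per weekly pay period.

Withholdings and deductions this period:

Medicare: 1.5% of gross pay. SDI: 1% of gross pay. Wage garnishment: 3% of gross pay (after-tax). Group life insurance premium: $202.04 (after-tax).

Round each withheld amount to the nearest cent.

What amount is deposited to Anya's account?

SDI: $2152.48 × 0.01 = $21.52
Medicare: $2152.48 × 0.015 = $32.29
Group life insurance premium: $202.04
Wage garnishment: $2152.48 × 0.03 = $64.57
Total deductions = $21.52 + $32.29 + $202.04 + $64.57 = $320.42
Net pay = $2152.48 − $320.42 = $1832.06

$1832.06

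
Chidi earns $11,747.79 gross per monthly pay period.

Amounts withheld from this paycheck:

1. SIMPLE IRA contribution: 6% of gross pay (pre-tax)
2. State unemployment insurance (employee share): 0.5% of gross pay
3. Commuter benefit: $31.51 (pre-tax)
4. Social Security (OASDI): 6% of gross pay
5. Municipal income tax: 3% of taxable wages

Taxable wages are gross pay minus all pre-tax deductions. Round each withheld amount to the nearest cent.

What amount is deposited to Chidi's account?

$9,917.46

SIMPLE IRA contribution: $11,747.79 × 0.06 = $704.87
Commuter benefit: $31.51
Pre-tax total = $704.87 + $31.51 = $736.38
Taxable wages = $11,747.79 − $736.38 = $11,011.41
Municipal income tax: $11,011.41 × 0.03 = $330.34
Social Security (OASDI): $11,747.79 × 0.06 = $704.87
State unemployment insurance (employee share): $11,747.79 × 0.005 = $58.74
Total deductions = $704.87 + $31.51 + $330.34 + $704.87 + $58.74 = $1,830.33
Net pay = $11,747.79 − $1,830.33 = $9,917.46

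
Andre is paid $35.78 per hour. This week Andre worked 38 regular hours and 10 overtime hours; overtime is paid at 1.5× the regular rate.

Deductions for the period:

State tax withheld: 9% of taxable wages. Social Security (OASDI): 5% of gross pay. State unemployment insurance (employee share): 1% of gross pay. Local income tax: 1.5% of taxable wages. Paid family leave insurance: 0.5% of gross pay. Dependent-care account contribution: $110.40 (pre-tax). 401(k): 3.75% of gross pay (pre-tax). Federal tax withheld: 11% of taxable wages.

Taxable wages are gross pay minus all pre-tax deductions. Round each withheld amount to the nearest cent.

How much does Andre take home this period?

Regular pay: 38 × $35.78 = $1,359.64
Overtime pay: 10 × $35.78 × 1.5 = $536.70
Gross pay = $1,359.64 + $536.70 = $1,896.34
Dependent-care account contribution: $110.40
401(k): $1,896.34 × 0.0375 = $71.11
Pre-tax total = $110.40 + $71.11 = $181.51
Taxable wages = $1,896.34 − $181.51 = $1,714.83
Federal tax withheld: $1,714.83 × 0.11 = $188.63
State tax withheld: $1,714.83 × 0.09 = $154.33
Local income tax: $1,714.83 × 0.015 = $25.72
State unemployment insurance (employee share): $1,896.34 × 0.01 = $18.96
Social Security (OASDI): $1,896.34 × 0.05 = $94.82
Paid family leave insurance: $1,896.34 × 0.005 = $9.48
Total deductions = $110.40 + $71.11 + $188.63 + $154.33 + $25.72 + $18.96 + $94.82 + $9.48 = $673.45
Net pay = $1,896.34 − $673.45 = $1,222.89

$1,222.89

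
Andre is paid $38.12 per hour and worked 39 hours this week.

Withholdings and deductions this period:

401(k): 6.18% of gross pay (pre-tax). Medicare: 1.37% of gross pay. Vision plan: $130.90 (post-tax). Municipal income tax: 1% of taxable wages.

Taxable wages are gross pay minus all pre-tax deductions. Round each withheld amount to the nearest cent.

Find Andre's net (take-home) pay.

Gross pay: 39 × $38.12 = $1,486.68
401(k): $1,486.68 × 0.0618 = $91.88
Taxable wages = $1,486.68 − $91.88 = $1,394.80
Municipal income tax: $1,394.80 × 0.01 = $13.95
Medicare: $1,486.68 × 0.0137 = $20.37
Vision plan: $130.90
Total deductions = $91.88 + $13.95 + $20.37 + $130.90 = $257.10
Net pay = $1,486.68 − $257.10 = $1,229.58

$1,229.58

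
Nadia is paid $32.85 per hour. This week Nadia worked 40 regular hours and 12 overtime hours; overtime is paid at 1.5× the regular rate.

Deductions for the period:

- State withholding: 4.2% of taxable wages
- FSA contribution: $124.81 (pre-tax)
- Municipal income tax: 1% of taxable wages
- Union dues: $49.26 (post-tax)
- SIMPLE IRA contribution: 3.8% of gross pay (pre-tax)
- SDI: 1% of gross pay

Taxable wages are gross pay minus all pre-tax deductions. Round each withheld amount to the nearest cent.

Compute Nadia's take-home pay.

Regular pay: 40 × $32.85 = $1314.00
Overtime pay: 12 × $32.85 × 1.5 = $591.30
Gross pay = $1314.00 + $591.30 = $1905.30
SIMPLE IRA contribution: $1905.30 × 0.038 = $72.40
FSA contribution: $124.81
Pre-tax total = $72.40 + $124.81 = $197.21
Taxable wages = $1905.30 − $197.21 = $1708.09
State withholding: $1708.09 × 0.042 = $71.74
Municipal income tax: $1708.09 × 0.01 = $17.08
SDI: $1905.30 × 0.01 = $19.05
Union dues: $49.26
Total deductions = $72.40 + $124.81 + $71.74 + $17.08 + $19.05 + $49.26 = $354.34
Net pay = $1905.30 − $354.34 = $1550.96

$1550.96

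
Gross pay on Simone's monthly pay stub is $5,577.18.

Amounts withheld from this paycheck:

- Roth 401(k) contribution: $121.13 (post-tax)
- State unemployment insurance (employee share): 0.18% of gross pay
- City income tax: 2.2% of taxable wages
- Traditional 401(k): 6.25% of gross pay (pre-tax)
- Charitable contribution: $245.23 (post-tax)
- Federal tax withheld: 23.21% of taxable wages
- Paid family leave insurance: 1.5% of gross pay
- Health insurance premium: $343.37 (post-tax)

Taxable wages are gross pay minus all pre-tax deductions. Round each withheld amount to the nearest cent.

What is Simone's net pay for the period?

$3,096.59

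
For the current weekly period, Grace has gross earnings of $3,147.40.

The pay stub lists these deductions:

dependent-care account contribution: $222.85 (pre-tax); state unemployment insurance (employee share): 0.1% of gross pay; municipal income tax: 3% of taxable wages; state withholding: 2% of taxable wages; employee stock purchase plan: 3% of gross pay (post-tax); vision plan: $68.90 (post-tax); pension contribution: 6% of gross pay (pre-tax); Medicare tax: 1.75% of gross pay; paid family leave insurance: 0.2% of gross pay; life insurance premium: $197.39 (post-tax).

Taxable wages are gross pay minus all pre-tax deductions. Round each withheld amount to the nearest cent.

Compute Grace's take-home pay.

Pension contribution: $3,147.40 × 0.06 = $188.84
Dependent-care account contribution: $222.85
Pre-tax total = $188.84 + $222.85 = $411.69
Taxable wages = $3,147.40 − $411.69 = $2,735.71
Municipal income tax: $2,735.71 × 0.03 = $82.07
State withholding: $2,735.71 × 0.02 = $54.71
Medicare tax: $3,147.40 × 0.0175 = $55.08
State unemployment insurance (employee share): $3,147.40 × 0.001 = $3.15
Paid family leave insurance: $3,147.40 × 0.002 = $6.29
Vision plan: $68.90
Employee stock purchase plan: $3,147.40 × 0.03 = $94.42
Life insurance premium: $197.39
Total deductions = $188.84 + $222.85 + $82.07 + $54.71 + $55.08 + $3.15 + $6.29 + $68.90 + $94.42 + $197.39 = $973.70
Net pay = $3,147.40 − $973.70 = $2,173.70

$2,173.70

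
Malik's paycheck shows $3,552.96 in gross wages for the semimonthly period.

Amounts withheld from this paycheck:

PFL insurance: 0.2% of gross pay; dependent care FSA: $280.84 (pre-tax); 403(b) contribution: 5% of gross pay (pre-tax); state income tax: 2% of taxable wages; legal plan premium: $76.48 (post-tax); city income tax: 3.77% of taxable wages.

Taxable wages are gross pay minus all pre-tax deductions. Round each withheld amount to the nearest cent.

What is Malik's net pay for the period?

$2,832.33

403(b) contribution: $3,552.96 × 0.05 = $177.65
Dependent care FSA: $280.84
Pre-tax total = $177.65 + $280.84 = $458.49
Taxable wages = $3,552.96 − $458.49 = $3,094.47
City income tax: $3,094.47 × 0.0377 = $116.66
State income tax: $3,094.47 × 0.02 = $61.89
PFL insurance: $3,552.96 × 0.002 = $7.11
Legal plan premium: $76.48
Total deductions = $177.65 + $280.84 + $116.66 + $61.89 + $7.11 + $76.48 = $720.63
Net pay = $3,552.96 − $720.63 = $2,832.33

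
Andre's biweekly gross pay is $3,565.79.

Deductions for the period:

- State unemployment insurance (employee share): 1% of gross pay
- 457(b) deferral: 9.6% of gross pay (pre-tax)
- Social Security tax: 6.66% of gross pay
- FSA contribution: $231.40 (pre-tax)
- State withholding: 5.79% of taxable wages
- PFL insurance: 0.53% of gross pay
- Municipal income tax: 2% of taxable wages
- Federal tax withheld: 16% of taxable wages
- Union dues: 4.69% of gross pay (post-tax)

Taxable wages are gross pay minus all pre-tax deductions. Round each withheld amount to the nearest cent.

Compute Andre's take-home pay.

$1,820.98

457(b) deferral: $3,565.79 × 0.096 = $342.32
FSA contribution: $231.40
Pre-tax total = $342.32 + $231.40 = $573.72
Taxable wages = $3,565.79 − $573.72 = $2,992.07
Federal tax withheld: $2,992.07 × 0.16 = $478.73
Municipal income tax: $2,992.07 × 0.02 = $59.84
State withholding: $2,992.07 × 0.0579 = $173.24
Social Security tax: $3,565.79 × 0.0666 = $237.48
State unemployment insurance (employee share): $3,565.79 × 0.01 = $35.66
PFL insurance: $3,565.79 × 0.0053 = $18.90
Union dues: $3,565.79 × 0.0469 = $167.24
Total deductions = $342.32 + $231.40 + $478.73 + $59.84 + $173.24 + $237.48 + $35.66 + $18.90 + $167.24 = $1,744.81
Net pay = $3,565.79 − $1,744.81 = $1,820.98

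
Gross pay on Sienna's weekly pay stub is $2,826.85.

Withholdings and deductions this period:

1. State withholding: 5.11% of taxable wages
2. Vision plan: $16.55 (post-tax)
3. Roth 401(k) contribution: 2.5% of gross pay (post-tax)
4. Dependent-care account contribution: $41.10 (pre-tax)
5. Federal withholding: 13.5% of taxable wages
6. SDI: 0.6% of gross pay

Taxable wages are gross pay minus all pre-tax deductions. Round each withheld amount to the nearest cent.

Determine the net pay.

$2,163.14

Dependent-care account contribution: $41.10
Taxable wages = $2,826.85 − $41.10 = $2,785.75
State withholding: $2,785.75 × 0.0511 = $142.35
Federal withholding: $2,785.75 × 0.135 = $376.08
SDI: $2,826.85 × 0.006 = $16.96
Vision plan: $16.55
Roth 401(k) contribution: $2,826.85 × 0.025 = $70.67
Total deductions = $41.10 + $142.35 + $376.08 + $16.96 + $16.55 + $70.67 = $663.71
Net pay = $2,826.85 − $663.71 = $2,163.14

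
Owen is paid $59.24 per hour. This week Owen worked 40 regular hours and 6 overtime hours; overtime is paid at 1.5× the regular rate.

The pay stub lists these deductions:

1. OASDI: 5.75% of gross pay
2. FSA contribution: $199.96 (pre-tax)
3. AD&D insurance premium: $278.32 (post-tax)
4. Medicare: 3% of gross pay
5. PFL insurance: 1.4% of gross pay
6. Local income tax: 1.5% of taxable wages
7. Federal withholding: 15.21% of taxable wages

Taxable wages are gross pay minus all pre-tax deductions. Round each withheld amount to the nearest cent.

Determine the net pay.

Regular pay: 40 × $59.24 = $2,369.60
Overtime pay: 6 × $59.24 × 1.5 = $533.16
Gross pay = $2,369.60 + $533.16 = $2,902.76
FSA contribution: $199.96
Taxable wages = $2,902.76 − $199.96 = $2,702.80
Local income tax: $2,702.80 × 0.015 = $40.54
Federal withholding: $2,702.80 × 0.1521 = $411.10
Medicare: $2,902.76 × 0.03 = $87.08
OASDI: $2,902.76 × 0.0575 = $166.91
PFL insurance: $2,902.76 × 0.014 = $40.64
AD&D insurance premium: $278.32
Total deductions = $199.96 + $40.54 + $411.10 + $87.08 + $166.91 + $40.64 + $278.32 = $1,224.55
Net pay = $2,902.76 − $1,224.55 = $1,678.21

$1,678.21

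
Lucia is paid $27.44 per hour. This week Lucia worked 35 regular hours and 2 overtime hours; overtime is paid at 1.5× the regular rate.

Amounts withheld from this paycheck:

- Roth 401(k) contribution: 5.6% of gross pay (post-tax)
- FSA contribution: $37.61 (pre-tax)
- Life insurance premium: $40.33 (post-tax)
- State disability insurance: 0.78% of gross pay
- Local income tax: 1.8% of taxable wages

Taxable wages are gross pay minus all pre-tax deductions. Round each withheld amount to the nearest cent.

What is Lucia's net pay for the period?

Regular pay: 35 × $27.44 = $960.40
Overtime pay: 2 × $27.44 × 1.5 = $82.32
Gross pay = $960.40 + $82.32 = $1,042.72
FSA contribution: $37.61
Taxable wages = $1,042.72 − $37.61 = $1,005.11
Local income tax: $1,005.11 × 0.018 = $18.09
State disability insurance: $1,042.72 × 0.0078 = $8.13
Life insurance premium: $40.33
Roth 401(k) contribution: $1,042.72 × 0.056 = $58.39
Total deductions = $37.61 + $18.09 + $8.13 + $40.33 + $58.39 = $162.55
Net pay = $1,042.72 − $162.55 = $880.17

$880.17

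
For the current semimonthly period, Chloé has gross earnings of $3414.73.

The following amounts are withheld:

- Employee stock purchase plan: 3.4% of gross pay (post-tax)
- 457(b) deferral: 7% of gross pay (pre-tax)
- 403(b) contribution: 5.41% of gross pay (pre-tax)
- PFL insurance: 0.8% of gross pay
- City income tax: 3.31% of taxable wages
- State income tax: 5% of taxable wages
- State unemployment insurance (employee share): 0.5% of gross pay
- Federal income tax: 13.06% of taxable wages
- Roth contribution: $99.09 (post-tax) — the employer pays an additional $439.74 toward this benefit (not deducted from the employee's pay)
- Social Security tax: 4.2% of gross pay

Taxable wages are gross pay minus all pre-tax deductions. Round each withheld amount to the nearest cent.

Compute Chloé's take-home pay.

403(b) contribution: $3414.73 × 0.0541 = $184.74
457(b) deferral: $3414.73 × 0.07 = $239.03
Pre-tax total = $184.74 + $239.03 = $423.77
Taxable wages = $3414.73 − $423.77 = $2990.96
Federal income tax: $2990.96 × 0.1306 = $390.62
City income tax: $2990.96 × 0.0331 = $99.00
State income tax: $2990.96 × 0.05 = $149.55
State unemployment insurance (employee share): $3414.73 × 0.005 = $17.07
PFL insurance: $3414.73 × 0.008 = $27.32
Social Security tax: $3414.73 × 0.042 = $143.42
Employee stock purchase plan: $3414.73 × 0.034 = $116.10
Roth contribution: $99.09
(Employer's $439.74 toward Roth contribution is not withheld from the employee.)
Total deductions = $184.74 + $239.03 + $390.62 + $99.00 + $149.55 + $17.07 + $27.32 + $143.42 + $116.10 + $99.09 = $1465.94
Net pay = $3414.73 − $1465.94 = $1948.79

$1948.79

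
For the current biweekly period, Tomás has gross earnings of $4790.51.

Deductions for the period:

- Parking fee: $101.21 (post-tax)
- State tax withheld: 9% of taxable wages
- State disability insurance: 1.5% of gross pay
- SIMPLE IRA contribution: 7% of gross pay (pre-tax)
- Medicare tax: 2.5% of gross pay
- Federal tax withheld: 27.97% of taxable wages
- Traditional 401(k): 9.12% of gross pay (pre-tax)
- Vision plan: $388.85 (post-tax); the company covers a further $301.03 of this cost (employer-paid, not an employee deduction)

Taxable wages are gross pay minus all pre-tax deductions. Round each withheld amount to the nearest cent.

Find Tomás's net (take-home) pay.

SIMPLE IRA contribution: $4790.51 × 0.07 = $335.34
Traditional 401(k): $4790.51 × 0.0912 = $436.89
Pre-tax total = $335.34 + $436.89 = $772.23
Taxable wages = $4790.51 − $772.23 = $4018.28
Federal tax withheld: $4018.28 × 0.2797 = $1123.91
State tax withheld: $4018.28 × 0.09 = $361.65
State disability insurance: $4790.51 × 0.015 = $71.86
Medicare tax: $4790.51 × 0.025 = $119.76
Parking fee: $101.21
Vision plan: $388.85
(Employer's $301.03 toward vision plan is not withheld from the employee.)
Total deductions = $335.34 + $436.89 + $1123.91 + $361.65 + $71.86 + $119.76 + $101.21 + $388.85 = $2939.47
Net pay = $4790.51 − $2939.47 = $1851.04

$1851.04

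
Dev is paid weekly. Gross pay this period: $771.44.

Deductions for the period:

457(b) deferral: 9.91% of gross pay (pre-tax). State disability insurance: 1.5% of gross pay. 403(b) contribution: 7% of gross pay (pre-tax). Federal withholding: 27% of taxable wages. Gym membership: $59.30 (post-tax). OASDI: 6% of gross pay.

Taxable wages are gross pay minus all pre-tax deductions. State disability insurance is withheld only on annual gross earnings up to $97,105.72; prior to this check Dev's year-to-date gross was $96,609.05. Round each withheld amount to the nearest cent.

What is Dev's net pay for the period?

$354.88

457(b) deferral: $771.44 × 0.0991 = $76.45
403(b) contribution: $771.44 × 0.07 = $54.00
Pre-tax total = $76.45 + $54.00 = $130.45
Taxable wages = $771.44 − $130.45 = $640.99
Federal withholding: $640.99 × 0.27 = $173.07
OASDI: $771.44 × 0.06 = $46.29
State disability insurance: only $97,105.72 − $96,609.05 = $496.67 of this check is subject → $496.67 × 0.015 = $7.45
Gym membership: $59.30
Total deductions = $76.45 + $54.00 + $173.07 + $46.29 + $7.45 + $59.30 = $416.56
Net pay = $771.44 − $416.56 = $354.88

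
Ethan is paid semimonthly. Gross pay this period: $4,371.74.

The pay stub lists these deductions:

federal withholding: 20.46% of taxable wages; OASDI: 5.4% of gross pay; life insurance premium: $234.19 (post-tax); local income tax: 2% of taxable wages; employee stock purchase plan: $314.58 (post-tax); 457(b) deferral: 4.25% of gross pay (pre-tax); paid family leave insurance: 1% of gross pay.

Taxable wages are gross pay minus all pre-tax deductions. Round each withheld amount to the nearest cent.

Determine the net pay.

$2,417.22

457(b) deferral: $4,371.74 × 0.0425 = $185.80
Taxable wages = $4,371.74 − $185.80 = $4,185.94
Federal withholding: $4,185.94 × 0.2046 = $856.44
Local income tax: $4,185.94 × 0.02 = $83.72
OASDI: $4,371.74 × 0.054 = $236.07
Paid family leave insurance: $4,371.74 × 0.01 = $43.72
Life insurance premium: $234.19
Employee stock purchase plan: $314.58
Total deductions = $185.80 + $856.44 + $83.72 + $236.07 + $43.72 + $234.19 + $314.58 = $1,954.52
Net pay = $4,371.74 − $1,954.52 = $2,417.22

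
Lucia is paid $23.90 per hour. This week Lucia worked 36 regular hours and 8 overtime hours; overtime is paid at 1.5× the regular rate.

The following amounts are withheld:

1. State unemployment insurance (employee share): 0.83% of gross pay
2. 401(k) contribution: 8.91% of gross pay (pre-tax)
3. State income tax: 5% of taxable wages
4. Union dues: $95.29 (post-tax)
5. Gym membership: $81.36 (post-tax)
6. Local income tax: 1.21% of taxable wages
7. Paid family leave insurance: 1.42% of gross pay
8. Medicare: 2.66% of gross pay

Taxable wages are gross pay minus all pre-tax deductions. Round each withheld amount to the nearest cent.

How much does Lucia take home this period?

$747.11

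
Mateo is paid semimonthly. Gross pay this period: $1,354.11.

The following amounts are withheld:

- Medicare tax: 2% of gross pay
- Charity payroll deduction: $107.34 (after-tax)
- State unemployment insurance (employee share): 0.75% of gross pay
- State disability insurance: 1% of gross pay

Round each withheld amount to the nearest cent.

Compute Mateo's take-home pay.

$1,195.99

State disability insurance: $1,354.11 × 0.01 = $13.54
Medicare tax: $1,354.11 × 0.02 = $27.08
State unemployment insurance (employee share): $1,354.11 × 0.0075 = $10.16
Charity payroll deduction: $107.34
Total deductions = $13.54 + $27.08 + $10.16 + $107.34 = $158.12
Net pay = $1,354.11 − $158.12 = $1,195.99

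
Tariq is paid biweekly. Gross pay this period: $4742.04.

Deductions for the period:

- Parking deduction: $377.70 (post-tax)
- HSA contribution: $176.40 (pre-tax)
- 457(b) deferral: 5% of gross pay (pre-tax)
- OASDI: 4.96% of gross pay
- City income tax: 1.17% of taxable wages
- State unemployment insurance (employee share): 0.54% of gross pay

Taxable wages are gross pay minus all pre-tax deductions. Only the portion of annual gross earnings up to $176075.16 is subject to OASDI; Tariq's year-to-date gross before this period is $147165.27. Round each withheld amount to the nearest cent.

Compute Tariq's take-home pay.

457(b) deferral: $4742.04 × 0.05 = $237.10
HSA contribution: $176.40
Pre-tax total = $237.10 + $176.40 = $413.50
Taxable wages = $4742.04 − $413.50 = $4328.54
City income tax: $4328.54 × 0.0117 = $50.64
OASDI: cap not yet reached, full $4742.04 is subject → $4742.04 × 0.0496 = $235.21
State unemployment insurance (employee share): $4742.04 × 0.0054 = $25.61
Parking deduction: $377.70
Total deductions = $237.10 + $176.40 + $50.64 + $235.21 + $25.61 + $377.70 = $1102.66
Net pay = $4742.04 − $1102.66 = $3639.38

$3639.38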